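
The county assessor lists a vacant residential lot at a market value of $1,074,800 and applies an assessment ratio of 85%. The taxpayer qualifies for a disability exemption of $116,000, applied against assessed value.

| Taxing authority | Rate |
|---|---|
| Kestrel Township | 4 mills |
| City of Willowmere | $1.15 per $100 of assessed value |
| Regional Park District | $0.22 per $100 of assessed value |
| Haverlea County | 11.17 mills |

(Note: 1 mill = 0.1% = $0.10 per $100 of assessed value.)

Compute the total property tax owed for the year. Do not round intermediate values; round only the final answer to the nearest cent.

$23,026.13

Assessed value = $1,074,800 × 0.85 = $913,580
Taxable value = $913,580 − $116,000 = $797,580
Kestrel Township: $797,580 × 0.004 = $3,190.32
City of Willowmere: $797,580 × 0.0115 = $9,172.17
Regional Park District: $797,580 × 0.0022 = $1,754.676
Haverlea County: $797,580 × 0.01117 = $8,908.9686
Total = $23,026.1346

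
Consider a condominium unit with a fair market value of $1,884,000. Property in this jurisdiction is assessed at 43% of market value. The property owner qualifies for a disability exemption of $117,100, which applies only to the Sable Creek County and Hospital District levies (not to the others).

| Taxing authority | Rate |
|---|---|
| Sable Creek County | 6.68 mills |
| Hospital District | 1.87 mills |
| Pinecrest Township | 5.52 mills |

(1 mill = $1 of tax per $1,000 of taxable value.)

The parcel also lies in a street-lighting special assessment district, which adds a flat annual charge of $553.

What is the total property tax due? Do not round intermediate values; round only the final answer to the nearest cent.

Assessed value = $1,884,000 × 0.43 = $810,120
Sable Creek County: ($810,120 − $117,100) × 0.00668 = $693,020 × 0.00668 = $4,629.3736
Hospital District: ($810,120 − $117,100) × 0.00187 = $693,020 × 0.00187 = $1,295.9474
Pinecrest Township: $810,120 × 0.00552 = $4,471.8624
Levies subtotal = $10,397.1834
Total = $10,397.1834 + $553 = $10,950.1834

$10,950.18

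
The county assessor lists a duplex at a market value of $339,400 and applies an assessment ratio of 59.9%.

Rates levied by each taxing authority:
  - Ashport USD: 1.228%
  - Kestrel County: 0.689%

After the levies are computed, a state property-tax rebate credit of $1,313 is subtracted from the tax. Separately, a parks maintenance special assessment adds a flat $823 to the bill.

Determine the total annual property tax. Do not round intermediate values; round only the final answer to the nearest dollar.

$3,407

Assessed value = $339,400 × 0.599 = $203,300.6
Ashport USD: $203,300.6 × 0.01228 = $2,496.531368
Kestrel County: $203,300.6 × 0.00689 = $1,400.741134
Levies subtotal = $3,897.272502
After credit = $3,897.272502 − $1,313 = $2,584.272502
Total = $2,584.272502 + $823 = $3,407.272502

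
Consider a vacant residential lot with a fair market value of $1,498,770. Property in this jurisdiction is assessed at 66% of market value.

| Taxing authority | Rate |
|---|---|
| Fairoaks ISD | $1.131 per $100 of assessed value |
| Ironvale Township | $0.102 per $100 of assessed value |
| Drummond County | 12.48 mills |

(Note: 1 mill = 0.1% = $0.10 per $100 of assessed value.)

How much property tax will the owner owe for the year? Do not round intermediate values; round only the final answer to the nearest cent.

Assessed value = $1,498,770 × 0.66 = $989,188.2
Fairoaks ISD: $989,188.2 × 0.01131 = $11,187.718542
Ironvale Township: $989,188.2 × 0.00102 = $1,008.971964
Drummond County: $989,188.2 × 0.01248 = $12,345.068736
Total = $24,541.759242

$24,541.76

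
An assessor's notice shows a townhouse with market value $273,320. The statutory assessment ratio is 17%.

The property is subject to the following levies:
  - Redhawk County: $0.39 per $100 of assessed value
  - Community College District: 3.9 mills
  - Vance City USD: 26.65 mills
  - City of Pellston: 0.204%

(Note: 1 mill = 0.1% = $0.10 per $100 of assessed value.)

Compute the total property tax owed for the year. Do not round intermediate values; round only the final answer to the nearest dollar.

$1,695

Assessed value = $273,320 × 0.17 = $46,464.4
Redhawk County: $46,464.4 × 0.0039 = $181.21116
Community College District: $46,464.4 × 0.0039 = $181.21116
Vance City USD: $46,464.4 × 0.02665 = $1,238.27626
City of Pellston: $46,464.4 × 0.00204 = $94.787376
Total = $1,695.485956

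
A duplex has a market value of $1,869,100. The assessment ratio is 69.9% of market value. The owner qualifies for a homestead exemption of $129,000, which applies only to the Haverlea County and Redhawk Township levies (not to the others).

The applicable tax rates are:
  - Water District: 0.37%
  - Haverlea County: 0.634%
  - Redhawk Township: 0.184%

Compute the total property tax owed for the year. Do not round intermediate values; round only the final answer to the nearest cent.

$14,466.01

Assessed value = $1,869,100 × 0.699 = $1,306,500.9
Water District: $1,306,500.9 × 0.0037 = $4,834.05333
Haverlea County: ($1,306,500.9 − $129,000) × 0.00634 = $1,177,500.9 × 0.00634 = $7,465.355706
Redhawk Township: ($1,306,500.9 − $129,000) × 0.00184 = $1,177,500.9 × 0.00184 = $2,166.601656
Total = $14,466.010692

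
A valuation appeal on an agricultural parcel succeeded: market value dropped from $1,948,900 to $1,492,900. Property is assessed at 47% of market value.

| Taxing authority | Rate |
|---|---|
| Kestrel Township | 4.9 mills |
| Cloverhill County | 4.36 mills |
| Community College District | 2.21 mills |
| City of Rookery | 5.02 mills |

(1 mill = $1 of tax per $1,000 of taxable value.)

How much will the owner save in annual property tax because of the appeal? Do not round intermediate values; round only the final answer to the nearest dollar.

Old assessed value = $1,948,900 × 0.47 = $915,983
New assessed value = $1,492,900 × 0.47 = $701,663
Combined rate = 0.0049 + 0.00436 + 0.00221 + 0.00502 = 0.01649
Old tax = $915,983 × 0.01649 = $15,104.55967
New tax = $701,663 × 0.01649 = $11,570.42287
Reduction = $15,104.55967 − $11,570.42287 = $3,534.1368

$3,534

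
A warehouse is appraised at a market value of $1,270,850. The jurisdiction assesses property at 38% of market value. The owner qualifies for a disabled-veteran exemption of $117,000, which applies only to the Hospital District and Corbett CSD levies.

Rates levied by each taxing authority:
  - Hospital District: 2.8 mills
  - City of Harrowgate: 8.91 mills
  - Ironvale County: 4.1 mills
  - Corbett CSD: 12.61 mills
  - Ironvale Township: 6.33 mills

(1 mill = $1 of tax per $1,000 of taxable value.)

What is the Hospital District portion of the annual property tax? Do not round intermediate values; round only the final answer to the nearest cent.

$1,024.58

Assessed value = $1,270,850 × 0.38 = $482,923
Hospital District taxable value = $482,923 − $117,000 = $365,923
Hospital District levy = $365,923 × 0.0028 = $1,024.5844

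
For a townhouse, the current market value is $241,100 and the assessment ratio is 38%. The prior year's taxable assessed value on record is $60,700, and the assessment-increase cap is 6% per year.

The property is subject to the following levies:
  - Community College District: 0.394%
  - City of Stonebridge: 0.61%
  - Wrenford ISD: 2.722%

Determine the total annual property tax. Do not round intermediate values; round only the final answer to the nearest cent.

$2,397.38

Uncapped assessed value = $241,100 × 0.38 = $91,618
Cap limit = $60,700 × 1.06 = $64,342
Taxable assessed value = min($91,618, $64,342) = $64,342 (cap binds)
Community College District: $64,342 × 0.00394 = $253.50748
City of Stonebridge: $64,342 × 0.0061 = $392.4862
Wrenford ISD: $64,342 × 0.02722 = $1,751.38924
Total = $2,397.38292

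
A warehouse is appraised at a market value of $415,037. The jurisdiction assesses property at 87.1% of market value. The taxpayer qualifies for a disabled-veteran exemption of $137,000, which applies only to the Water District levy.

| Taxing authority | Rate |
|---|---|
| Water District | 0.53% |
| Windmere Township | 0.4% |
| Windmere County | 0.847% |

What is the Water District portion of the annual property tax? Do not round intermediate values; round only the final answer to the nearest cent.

$1,189.84

Assessed value = $415,037 × 0.871 = $361,497.227
Water District taxable value = $361,497.227 − $137,000 = $224,497.227
Water District levy = $224,497.227 × 0.0053 = $1,189.8353031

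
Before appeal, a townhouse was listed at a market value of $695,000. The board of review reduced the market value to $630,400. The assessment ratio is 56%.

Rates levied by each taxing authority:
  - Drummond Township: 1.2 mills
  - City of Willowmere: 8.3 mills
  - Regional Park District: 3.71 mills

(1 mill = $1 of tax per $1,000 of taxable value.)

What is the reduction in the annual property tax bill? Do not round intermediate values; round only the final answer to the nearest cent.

$477.88

Old assessed value = $695,000 × 0.56 = $389,200
New assessed value = $630,400 × 0.56 = $353,024
Combined rate = 0.0012 + 0.0083 + 0.00371 = 0.01321
Old tax = $389,200 × 0.01321 = $5,141.332
New tax = $353,024 × 0.01321 = $4,663.44704
Reduction = $5,141.332 − $4,663.44704 = $477.88496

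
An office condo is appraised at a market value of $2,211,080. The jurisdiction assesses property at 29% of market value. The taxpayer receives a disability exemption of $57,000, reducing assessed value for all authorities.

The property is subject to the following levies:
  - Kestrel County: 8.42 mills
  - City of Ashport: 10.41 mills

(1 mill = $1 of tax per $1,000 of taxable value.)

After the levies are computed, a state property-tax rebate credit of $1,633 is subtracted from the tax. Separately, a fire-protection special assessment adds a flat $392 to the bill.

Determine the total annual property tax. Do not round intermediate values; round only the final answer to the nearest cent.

Assessed value = $2,211,080 × 0.29 = $641,213.2
Taxable value = $641,213.2 − $57,000 = $584,213.2
Kestrel County: $584,213.2 × 0.00842 = $4,919.075144
City of Ashport: $584,213.2 × 0.01041 = $6,081.659412
Levies subtotal = $11,000.734556
After credit = $11,000.734556 − $1,633 = $9,367.734556
Total = $9,367.734556 + $392 = $9,759.734556

$9,759.73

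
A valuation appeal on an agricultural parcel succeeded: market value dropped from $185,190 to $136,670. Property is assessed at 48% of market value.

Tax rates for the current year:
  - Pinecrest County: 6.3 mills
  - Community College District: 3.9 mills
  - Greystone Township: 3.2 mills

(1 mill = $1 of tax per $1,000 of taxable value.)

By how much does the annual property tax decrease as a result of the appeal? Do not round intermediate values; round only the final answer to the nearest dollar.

$312

Old assessed value = $185,190 × 0.48 = $88,891.2
New assessed value = $136,670 × 0.48 = $65,601.6
Combined rate = 0.0063 + 0.0039 + 0.0032 = 0.0134
Old tax = $88,891.2 × 0.0134 = $1,191.14208
New tax = $65,601.6 × 0.0134 = $879.06144
Reduction = $1,191.14208 − $879.06144 = $312.08064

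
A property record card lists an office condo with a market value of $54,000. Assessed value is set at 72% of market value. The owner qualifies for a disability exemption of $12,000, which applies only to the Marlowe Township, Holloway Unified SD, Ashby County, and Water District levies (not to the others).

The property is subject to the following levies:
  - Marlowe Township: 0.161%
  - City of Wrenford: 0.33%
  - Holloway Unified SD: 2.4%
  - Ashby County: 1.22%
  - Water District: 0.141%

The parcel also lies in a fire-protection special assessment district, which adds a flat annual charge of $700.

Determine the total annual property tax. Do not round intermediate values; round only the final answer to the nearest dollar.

Assessed value = $54,000 × 0.72 = $38,880
Marlowe Township: ($38,880 − $12,000) × 0.00161 = $26,880 × 0.00161 = $43.2768
City of Wrenford: $38,880 × 0.0033 = $128.304
Holloway Unified SD: ($38,880 − $12,000) × 0.024 = $26,880 × 0.024 = $645.12
Ashby County: ($38,880 − $12,000) × 0.0122 = $26,880 × 0.0122 = $327.936
Water District: ($38,880 − $12,000) × 0.00141 = $26,880 × 0.00141 = $37.9008
Levies subtotal = $1,182.5376
Total = $1,182.5376 + $700 = $1,882.5376

$1,883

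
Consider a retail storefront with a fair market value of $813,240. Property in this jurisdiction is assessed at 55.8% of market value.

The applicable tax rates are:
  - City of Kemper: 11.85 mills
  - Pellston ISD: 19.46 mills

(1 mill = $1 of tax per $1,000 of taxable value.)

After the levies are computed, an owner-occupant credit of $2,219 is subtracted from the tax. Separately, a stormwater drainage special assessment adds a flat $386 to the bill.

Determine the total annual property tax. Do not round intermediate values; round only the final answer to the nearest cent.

$12,375.10

Assessed value = $813,240 × 0.558 = $453,787.92
City of Kemper: $453,787.92 × 0.01185 = $5,377.386852
Pellston ISD: $453,787.92 × 0.01946 = $8,830.7129232
Levies subtotal = $14,208.0997752
After credit = $14,208.0997752 − $2,219 = $11,989.0997752
Total = $11,989.0997752 + $386 = $12,375.0997752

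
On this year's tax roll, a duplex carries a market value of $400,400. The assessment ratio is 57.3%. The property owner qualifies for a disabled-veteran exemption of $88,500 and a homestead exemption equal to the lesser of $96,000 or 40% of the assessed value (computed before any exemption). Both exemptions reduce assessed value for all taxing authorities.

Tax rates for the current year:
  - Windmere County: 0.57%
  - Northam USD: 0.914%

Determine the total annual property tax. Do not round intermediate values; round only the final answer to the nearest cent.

$729.50

Assessed value = $400,400 × 0.573 = $229,429.2
Homestead exemption = min($96,000, 40% × $229,429.2) = min($96,000, $91,771.68) = $91,771.68 (percentage binds)
Taxable value = $229,429.2 − $88,500 − $91,771.68 = $49,157.52
Windmere County: $49,157.52 × 0.0057 = $280.197864
Northam USD: $49,157.52 × 0.00914 = $449.2997328
Total = $729.4975968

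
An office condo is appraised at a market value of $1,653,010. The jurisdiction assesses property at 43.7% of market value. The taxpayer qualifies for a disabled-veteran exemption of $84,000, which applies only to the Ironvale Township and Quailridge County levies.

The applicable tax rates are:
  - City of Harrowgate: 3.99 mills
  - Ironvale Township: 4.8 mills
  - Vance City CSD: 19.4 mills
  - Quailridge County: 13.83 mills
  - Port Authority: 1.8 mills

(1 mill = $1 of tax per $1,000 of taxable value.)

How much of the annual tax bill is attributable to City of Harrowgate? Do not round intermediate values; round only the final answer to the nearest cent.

$2,882.24

Assessed value = $1,653,010 × 0.437 = $722,365.37
City of Harrowgate taxable value = $722,365.37 (exemption does not apply)
City of Harrowgate levy = $722,365.37 × 0.00399 = $2,882.2378263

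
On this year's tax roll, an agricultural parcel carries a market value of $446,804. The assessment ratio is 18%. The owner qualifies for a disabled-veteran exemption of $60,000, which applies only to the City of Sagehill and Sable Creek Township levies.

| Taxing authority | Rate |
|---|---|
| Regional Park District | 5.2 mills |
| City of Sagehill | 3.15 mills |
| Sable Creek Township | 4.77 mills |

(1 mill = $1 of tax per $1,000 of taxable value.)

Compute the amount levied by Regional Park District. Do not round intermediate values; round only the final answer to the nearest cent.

$418.21

Assessed value = $446,804 × 0.18 = $80,424.72
Regional Park District taxable value = $80,424.72 (exemption does not apply)
Regional Park District levy = $80,424.72 × 0.0052 = $418.208544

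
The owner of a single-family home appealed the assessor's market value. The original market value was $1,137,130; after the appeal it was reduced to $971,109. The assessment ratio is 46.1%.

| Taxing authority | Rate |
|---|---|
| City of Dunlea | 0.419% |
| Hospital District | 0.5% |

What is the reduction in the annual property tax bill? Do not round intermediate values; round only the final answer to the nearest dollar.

Old assessed value = $1,137,130 × 0.461 = $524,216.93
New assessed value = $971,109 × 0.461 = $447,681.249
Combined rate = 0.00419 + 0.005 = 0.00919
Old tax = $524,216.93 × 0.00919 = $4,817.5535867
New tax = $447,681.249 × 0.00919 = $4,114.19067831
Reduction = $4,817.5535867 − $4,114.19067831 = $703.36290839

$703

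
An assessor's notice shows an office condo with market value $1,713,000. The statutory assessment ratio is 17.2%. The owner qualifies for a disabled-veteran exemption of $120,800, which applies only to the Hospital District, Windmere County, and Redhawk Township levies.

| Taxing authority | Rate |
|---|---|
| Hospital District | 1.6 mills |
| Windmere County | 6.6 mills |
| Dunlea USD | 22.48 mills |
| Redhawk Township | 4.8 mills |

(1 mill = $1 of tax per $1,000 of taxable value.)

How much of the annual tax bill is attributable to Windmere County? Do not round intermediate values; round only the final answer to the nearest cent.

Assessed value = $1,713,000 × 0.172 = $294,636
Windmere County taxable value = $294,636 − $120,800 = $173,836
Windmere County levy = $173,836 × 0.0066 = $1,147.3176

$1,147.32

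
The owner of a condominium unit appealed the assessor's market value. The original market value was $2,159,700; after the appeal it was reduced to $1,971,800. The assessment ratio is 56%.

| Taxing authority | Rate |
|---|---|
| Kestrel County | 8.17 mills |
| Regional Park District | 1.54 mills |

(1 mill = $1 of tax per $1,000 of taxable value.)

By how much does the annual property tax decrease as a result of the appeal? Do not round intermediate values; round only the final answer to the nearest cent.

$1,021.73

Old assessed value = $2,159,700 × 0.56 = $1,209,432
New assessed value = $1,971,800 × 0.56 = $1,104,208
Combined rate = 0.00817 + 0.00154 = 0.00971
Old tax = $1,209,432 × 0.00971 = $11,743.58472
New tax = $1,104,208 × 0.00971 = $10,721.85968
Reduction = $11,743.58472 − $10,721.85968 = $1,021.72504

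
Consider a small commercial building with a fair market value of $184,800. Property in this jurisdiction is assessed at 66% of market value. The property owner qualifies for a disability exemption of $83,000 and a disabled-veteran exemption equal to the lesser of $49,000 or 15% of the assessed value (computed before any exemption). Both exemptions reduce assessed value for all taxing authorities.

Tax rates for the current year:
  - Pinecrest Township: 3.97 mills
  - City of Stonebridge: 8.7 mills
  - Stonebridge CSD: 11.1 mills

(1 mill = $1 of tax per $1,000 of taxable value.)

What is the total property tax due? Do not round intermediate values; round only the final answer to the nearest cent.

$491.39

Assessed value = $184,800 × 0.66 = $121,968
Disabled-veteran exemption = min($49,000, 15% × $121,968) = min($49,000, $18,295.2) = $18,295.2 (percentage binds)
Taxable value = $121,968 − $83,000 − $18,295.2 = $20,672.8
Pinecrest Township: $20,672.8 × 0.00397 = $82.071016
City of Stonebridge: $20,672.8 × 0.0087 = $179.85336
Stonebridge CSD: $20,672.8 × 0.0111 = $229.46808
Total = $491.392456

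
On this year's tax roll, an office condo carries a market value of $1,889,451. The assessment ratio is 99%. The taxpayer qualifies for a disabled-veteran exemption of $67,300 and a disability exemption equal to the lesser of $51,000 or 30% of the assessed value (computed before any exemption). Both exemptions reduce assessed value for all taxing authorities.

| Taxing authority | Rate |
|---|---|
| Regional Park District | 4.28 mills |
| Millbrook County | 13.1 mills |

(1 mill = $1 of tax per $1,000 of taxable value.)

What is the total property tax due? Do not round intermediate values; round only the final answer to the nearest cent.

Assessed value = $1,889,451 × 0.99 = $1,870,556.49
Disability exemption = min($51,000, 30% × $1,870,556.49) = min($51,000, $561,166.947) = $51,000 (dollar cap binds)
Taxable value = $1,870,556.49 − $67,300 − $51,000 = $1,752,256.49
Regional Park District: $1,752,256.49 × 0.00428 = $7,499.6577772
Millbrook County: $1,752,256.49 × 0.0131 = $22,954.560019
Total = $30,454.2177962

$30,454.22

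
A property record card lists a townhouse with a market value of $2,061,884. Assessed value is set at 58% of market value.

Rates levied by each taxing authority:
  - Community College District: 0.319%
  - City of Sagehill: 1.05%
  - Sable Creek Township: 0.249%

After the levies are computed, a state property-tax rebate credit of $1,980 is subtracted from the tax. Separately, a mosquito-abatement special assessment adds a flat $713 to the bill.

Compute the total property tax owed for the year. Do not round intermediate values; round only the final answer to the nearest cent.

$18,082.54

Assessed value = $2,061,884 × 0.58 = $1,195,892.72
Community College District: $1,195,892.72 × 0.00319 = $3,814.8977768
City of Sagehill: $1,195,892.72 × 0.0105 = $12,556.87356
Sable Creek Township: $1,195,892.72 × 0.00249 = $2,977.7728728
Levies subtotal = $19,349.5442096
After credit = $19,349.5442096 − $1,980 = $17,369.5442096
Total = $17,369.5442096 + $713 = $18,082.5442096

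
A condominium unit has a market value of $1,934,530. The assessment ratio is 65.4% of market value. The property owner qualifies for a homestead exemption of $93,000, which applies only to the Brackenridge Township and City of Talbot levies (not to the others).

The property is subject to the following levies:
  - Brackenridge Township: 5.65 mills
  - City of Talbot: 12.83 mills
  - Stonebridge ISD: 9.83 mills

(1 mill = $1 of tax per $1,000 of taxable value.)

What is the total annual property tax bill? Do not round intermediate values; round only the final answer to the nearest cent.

$34,098.68

Assessed value = $1,934,530 × 0.654 = $1,265,182.62
Brackenridge Township: ($1,265,182.62 − $93,000) × 0.00565 = $1,172,182.62 × 0.00565 = $6,622.831803
City of Talbot: ($1,265,182.62 − $93,000) × 0.01283 = $1,172,182.62 × 0.01283 = $15,039.1030146
Stonebridge ISD: $1,265,182.62 × 0.00983 = $12,436.7451546
Total = $34,098.6799722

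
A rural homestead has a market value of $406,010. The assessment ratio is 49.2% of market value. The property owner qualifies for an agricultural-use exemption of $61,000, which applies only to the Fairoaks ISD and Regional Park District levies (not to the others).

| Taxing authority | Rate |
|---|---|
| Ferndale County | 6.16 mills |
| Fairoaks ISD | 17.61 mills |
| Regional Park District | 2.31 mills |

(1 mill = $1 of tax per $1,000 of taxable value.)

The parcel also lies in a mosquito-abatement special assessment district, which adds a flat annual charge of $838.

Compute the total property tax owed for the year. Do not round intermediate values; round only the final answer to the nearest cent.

$4,832.54

Assessed value = $406,010 × 0.492 = $199,756.92
Ferndale County: $199,756.92 × 0.00616 = $1,230.5026272
Fairoaks ISD: ($199,756.92 − $61,000) × 0.01761 = $138,756.92 × 0.01761 = $2,443.5093612
Regional Park District: ($199,756.92 − $61,000) × 0.00231 = $138,756.92 × 0.00231 = $320.5284852
Levies subtotal = $3,994.5404736
Total = $3,994.5404736 + $838 = $4,832.5404736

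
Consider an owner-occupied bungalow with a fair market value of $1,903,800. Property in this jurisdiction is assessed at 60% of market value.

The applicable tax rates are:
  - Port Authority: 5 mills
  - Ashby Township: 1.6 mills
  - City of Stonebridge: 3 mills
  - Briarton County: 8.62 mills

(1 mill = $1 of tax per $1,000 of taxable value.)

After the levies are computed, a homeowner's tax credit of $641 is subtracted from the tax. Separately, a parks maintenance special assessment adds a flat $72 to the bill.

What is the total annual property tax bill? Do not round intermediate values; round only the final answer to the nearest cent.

Assessed value = $1,903,800 × 0.6 = $1,142,280
Port Authority: $1,142,280 × 0.005 = $5,711.4
Ashby Township: $1,142,280 × 0.0016 = $1,827.648
City of Stonebridge: $1,142,280 × 0.003 = $3,426.84
Briarton County: $1,142,280 × 0.00862 = $9,846.4536
Levies subtotal = $20,812.3416
After credit = $20,812.3416 − $641 = $20,171.3416
Total = $20,171.3416 + $72 = $20,243.3416

$20,243.34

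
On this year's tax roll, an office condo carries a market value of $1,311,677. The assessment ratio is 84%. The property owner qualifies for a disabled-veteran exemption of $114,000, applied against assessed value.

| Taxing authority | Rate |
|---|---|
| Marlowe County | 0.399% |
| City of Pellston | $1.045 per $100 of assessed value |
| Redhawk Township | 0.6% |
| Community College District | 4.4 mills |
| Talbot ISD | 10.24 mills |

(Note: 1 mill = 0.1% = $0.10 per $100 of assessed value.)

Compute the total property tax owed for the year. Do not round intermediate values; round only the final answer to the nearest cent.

$34,652.33

Assessed value = $1,311,677 × 0.84 = $1,101,808.68
Taxable value = $1,101,808.68 − $114,000 = $987,808.68
Marlowe County: $987,808.68 × 0.00399 = $3,941.3566332
City of Pellston: $987,808.68 × 0.01045 = $10,322.600706
Redhawk Township: $987,808.68 × 0.006 = $5,926.85208
Community College District: $987,808.68 × 0.0044 = $4,346.358192
Talbot ISD: $987,808.68 × 0.01024 = $10,115.1608832
Total = $34,652.3284944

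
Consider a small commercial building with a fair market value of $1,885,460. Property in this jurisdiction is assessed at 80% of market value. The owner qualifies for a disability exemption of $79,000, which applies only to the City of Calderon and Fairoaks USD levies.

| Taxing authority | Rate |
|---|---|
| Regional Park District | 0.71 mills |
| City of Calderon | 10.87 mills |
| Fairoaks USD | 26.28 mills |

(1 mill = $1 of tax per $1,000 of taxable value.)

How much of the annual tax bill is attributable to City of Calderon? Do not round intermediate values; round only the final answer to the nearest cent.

Assessed value = $1,885,460 × 0.8 = $1,508,368
City of Calderon taxable value = $1,508,368 − $79,000 = $1,429,368
City of Calderon levy = $1,429,368 × 0.01087 = $15,537.23016

$15,537.23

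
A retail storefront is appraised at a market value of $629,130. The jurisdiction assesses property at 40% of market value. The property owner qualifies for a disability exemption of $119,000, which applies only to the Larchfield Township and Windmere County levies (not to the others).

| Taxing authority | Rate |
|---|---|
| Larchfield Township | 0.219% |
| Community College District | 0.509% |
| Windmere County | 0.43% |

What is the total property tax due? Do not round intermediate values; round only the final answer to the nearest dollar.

$2,142

Assessed value = $629,130 × 0.4 = $251,652
Larchfield Township: ($251,652 − $119,000) × 0.00219 = $132,652 × 0.00219 = $290.50788
Community College District: $251,652 × 0.00509 = $1,280.90868
Windmere County: ($251,652 − $119,000) × 0.0043 = $132,652 × 0.0043 = $570.4036
Total = $2,141.82016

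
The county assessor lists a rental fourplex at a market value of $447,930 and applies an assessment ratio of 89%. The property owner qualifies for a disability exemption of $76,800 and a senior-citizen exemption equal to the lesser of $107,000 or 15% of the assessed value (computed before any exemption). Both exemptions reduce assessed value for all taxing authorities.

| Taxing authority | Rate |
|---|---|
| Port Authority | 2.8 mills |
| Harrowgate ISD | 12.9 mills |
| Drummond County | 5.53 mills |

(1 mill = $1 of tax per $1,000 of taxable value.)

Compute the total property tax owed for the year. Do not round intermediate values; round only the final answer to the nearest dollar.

$5,564

Assessed value = $447,930 × 0.89 = $398,657.7
Senior-citizen exemption = min($107,000, 15% × $398,657.7) = min($107,000, $59,798.655) = $59,798.655 (percentage binds)
Taxable value = $398,657.7 − $76,800 − $59,798.655 = $262,059.045
Port Authority: $262,059.045 × 0.0028 = $733.765326
Harrowgate ISD: $262,059.045 × 0.0129 = $3,380.5616805
Drummond County: $262,059.045 × 0.00553 = $1,449.18651885
Total = $5,563.51352535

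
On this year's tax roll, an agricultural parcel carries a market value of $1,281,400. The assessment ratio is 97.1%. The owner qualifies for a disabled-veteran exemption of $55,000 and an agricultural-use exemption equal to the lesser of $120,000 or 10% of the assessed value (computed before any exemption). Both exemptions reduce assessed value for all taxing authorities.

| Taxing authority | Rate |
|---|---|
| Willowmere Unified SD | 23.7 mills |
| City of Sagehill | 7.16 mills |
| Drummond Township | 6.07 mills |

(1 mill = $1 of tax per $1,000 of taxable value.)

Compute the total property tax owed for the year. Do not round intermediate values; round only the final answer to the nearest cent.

Assessed value = $1,281,400 × 0.971 = $1,244,239.4
Agricultural-use exemption = min($120,000, 10% × $1,244,239.4) = min($120,000, $124,423.94) = $120,000 (dollar cap binds)
Taxable value = $1,244,239.4 − $55,000 − $120,000 = $1,069,239.4
Willowmere Unified SD: $1,069,239.4 × 0.0237 = $25,340.97378
City of Sagehill: $1,069,239.4 × 0.00716 = $7,655.754104
Drummond Township: $1,069,239.4 × 0.00607 = $6,490.283158
Total = $39,487.011042

$39,487.01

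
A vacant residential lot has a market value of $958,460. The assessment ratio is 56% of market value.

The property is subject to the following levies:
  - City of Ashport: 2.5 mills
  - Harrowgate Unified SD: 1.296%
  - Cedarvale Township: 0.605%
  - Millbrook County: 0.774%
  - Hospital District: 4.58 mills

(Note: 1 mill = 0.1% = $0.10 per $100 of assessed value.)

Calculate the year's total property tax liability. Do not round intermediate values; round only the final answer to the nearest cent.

$18,157.83

Assessed value = $958,460 × 0.56 = $536,737.6
City of Ashport: $536,737.6 × 0.0025 = $1,341.844
Harrowgate Unified SD: $536,737.6 × 0.01296 = $6,956.119296
Cedarvale Township: $536,737.6 × 0.00605 = $3,247.26248
Millbrook County: $536,737.6 × 0.00774 = $4,154.349024
Hospital District: $536,737.6 × 0.00458 = $2,458.258208
Total = $18,157.833008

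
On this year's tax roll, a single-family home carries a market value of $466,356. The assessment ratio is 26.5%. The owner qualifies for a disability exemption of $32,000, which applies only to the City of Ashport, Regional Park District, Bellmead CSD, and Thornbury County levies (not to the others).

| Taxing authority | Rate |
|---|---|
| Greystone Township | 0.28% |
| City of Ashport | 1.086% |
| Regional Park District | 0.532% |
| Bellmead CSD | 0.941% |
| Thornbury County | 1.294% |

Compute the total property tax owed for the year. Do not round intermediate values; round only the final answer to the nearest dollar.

$3,875

Assessed value = $466,356 × 0.265 = $123,584.34
Greystone Township: $123,584.34 × 0.0028 = $346.036152
City of Ashport: ($123,584.34 − $32,000) × 0.01086 = $91,584.34 × 0.01086 = $994.6059324
Regional Park District: ($123,584.34 − $32,000) × 0.00532 = $91,584.34 × 0.00532 = $487.2286888
Bellmead CSD: ($123,584.34 − $32,000) × 0.00941 = $91,584.34 × 0.00941 = $861.8086394
Thornbury County: ($123,584.34 − $32,000) × 0.01294 = $91,584.34 × 0.01294 = $1,185.1013596
Total = $3,874.7807722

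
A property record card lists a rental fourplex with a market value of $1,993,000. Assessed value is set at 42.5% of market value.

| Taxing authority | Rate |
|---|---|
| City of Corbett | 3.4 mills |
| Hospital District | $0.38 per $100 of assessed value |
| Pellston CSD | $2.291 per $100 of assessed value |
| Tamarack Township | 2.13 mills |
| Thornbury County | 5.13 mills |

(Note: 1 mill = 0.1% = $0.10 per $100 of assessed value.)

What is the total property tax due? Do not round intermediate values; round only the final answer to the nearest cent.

Assessed value = $1,993,000 × 0.425 = $847,025
City of Corbett: $847,025 × 0.0034 = $2,879.885
Hospital District: $847,025 × 0.0038 = $3,218.695
Pellston CSD: $847,025 × 0.02291 = $19,405.34275
Tamarack Township: $847,025 × 0.00213 = $1,804.16325
Thornbury County: $847,025 × 0.00513 = $4,345.23825
Total = $31,653.32425

$31,653.32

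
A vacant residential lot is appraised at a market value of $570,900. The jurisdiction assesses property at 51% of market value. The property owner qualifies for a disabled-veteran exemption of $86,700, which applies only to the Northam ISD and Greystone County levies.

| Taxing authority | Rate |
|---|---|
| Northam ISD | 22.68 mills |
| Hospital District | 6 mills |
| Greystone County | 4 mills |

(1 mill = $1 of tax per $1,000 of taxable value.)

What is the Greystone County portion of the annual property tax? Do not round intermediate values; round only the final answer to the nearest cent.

$817.84

Assessed value = $570,900 × 0.51 = $291,159
Greystone County taxable value = $291,159 − $86,700 = $204,459
Greystone County levy = $204,459 × 0.004 = $817.836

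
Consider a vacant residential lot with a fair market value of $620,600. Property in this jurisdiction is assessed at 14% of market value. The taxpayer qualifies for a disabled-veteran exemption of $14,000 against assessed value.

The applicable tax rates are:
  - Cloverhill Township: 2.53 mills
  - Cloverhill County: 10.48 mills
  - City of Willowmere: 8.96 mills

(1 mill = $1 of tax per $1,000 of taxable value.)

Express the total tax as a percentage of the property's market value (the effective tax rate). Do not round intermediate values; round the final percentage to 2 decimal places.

0.26%

Assessed value = $620,600 × 0.14 = $86,884
Taxable value = $86,884 − $14,000 = $72,884
Cloverhill Township: $72,884 × 0.00253 = $184.39652
Cloverhill County: $72,884 × 0.01048 = $763.82432
City of Willowmere: $72,884 × 0.00896 = $653.04064
Total tax = $1,601.26148
Effective rate = $1,601.26148 ÷ $620,600 = 0.26% of market value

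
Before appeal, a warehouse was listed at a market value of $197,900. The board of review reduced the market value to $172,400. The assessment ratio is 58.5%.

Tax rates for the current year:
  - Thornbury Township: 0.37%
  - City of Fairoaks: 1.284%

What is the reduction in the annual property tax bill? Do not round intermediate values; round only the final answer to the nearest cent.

$246.74

Old assessed value = $197,900 × 0.585 = $115,771.5
New assessed value = $172,400 × 0.585 = $100,854
Combined rate = 0.0037 + 0.01284 = 0.01654
Old tax = $115,771.5 × 0.01654 = $1,914.86061
New tax = $100,854 × 0.01654 = $1,668.12516
Reduction = $1,914.86061 − $1,668.12516 = $246.73545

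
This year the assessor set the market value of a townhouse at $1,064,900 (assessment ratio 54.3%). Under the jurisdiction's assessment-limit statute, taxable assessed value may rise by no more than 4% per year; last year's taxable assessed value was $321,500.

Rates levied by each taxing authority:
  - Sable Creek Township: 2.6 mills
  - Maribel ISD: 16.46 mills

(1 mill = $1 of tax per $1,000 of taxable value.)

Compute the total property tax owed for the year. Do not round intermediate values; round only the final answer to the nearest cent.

$6,372.90

Uncapped assessed value = $1,064,900 × 0.543 = $578,240.7
Cap limit = $321,500 × 1.04 = $334,360
Taxable assessed value = min($578,240.7, $334,360) = $334,360 (cap binds)
Sable Creek Township: $334,360 × 0.0026 = $869.336
Maribel ISD: $334,360 × 0.01646 = $5,503.5656
Total = $6,372.9016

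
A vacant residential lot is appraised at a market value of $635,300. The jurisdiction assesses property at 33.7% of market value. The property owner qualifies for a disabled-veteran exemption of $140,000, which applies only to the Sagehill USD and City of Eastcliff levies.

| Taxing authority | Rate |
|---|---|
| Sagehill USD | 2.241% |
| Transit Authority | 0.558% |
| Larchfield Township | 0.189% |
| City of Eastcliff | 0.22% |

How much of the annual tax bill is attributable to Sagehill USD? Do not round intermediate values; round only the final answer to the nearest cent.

Assessed value = $635,300 × 0.337 = $214,096.1
Sagehill USD taxable value = $214,096.1 − $140,000 = $74,096.1
Sagehill USD levy = $74,096.1 × 0.02241 = $1,660.493601

$1,660.49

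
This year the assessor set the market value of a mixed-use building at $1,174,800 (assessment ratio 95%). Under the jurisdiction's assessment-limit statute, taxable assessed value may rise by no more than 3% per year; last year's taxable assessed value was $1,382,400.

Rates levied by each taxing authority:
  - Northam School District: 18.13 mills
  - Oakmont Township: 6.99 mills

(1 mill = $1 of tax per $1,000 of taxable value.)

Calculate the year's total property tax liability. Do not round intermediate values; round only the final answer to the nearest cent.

$28,035.43

Uncapped assessed value = $1,174,800 × 0.95 = $1,116,060
Cap limit = $1,382,400 × 1.03 = $1,423,872
Taxable assessed value = min($1,116,060, $1,423,872) = $1,116,060 (cap does not bind)
Northam School District: $1,116,060 × 0.01813 = $20,234.1678
Oakmont Township: $1,116,060 × 0.00699 = $7,801.2594
Total = $28,035.4272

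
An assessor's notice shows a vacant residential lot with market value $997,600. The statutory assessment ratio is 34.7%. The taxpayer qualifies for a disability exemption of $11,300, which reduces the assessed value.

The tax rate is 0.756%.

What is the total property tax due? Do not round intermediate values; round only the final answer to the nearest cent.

$2,531.60

Assessed value = $997,600 × 0.347 = $346,167.2
Taxable value = $346,167.2 − $11,300 = $334,867.2
Tax = $334,867.2 × 0.00756 = $2,531.596032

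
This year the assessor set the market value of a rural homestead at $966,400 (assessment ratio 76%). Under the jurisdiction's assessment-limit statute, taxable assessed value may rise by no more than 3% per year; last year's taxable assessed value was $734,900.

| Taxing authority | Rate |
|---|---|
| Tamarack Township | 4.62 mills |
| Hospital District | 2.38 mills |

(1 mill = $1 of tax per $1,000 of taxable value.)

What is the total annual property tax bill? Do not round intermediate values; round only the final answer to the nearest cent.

Uncapped assessed value = $966,400 × 0.76 = $734,464
Cap limit = $734,900 × 1.03 = $756,947
Taxable assessed value = min($734,464, $756,947) = $734,464 (cap does not bind)
Tamarack Township: $734,464 × 0.00462 = $3,393.22368
Hospital District: $734,464 × 0.00238 = $1,748.02432
Total = $5,141.248

$5,141.25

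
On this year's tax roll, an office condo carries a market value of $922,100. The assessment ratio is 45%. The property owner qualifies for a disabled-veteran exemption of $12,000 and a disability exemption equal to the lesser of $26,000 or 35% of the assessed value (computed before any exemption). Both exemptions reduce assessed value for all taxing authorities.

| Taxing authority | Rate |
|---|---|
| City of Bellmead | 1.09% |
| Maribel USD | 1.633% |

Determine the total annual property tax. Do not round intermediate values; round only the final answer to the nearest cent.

Assessed value = $922,100 × 0.45 = $414,945
Disability exemption = min($26,000, 35% × $414,945) = min($26,000, $145,230.75) = $26,000 (dollar cap binds)
Taxable value = $414,945 − $12,000 − $26,000 = $376,945
City of Bellmead: $376,945 × 0.0109 = $4,108.7005
Maribel USD: $376,945 × 0.01633 = $6,155.51185
Total = $10,264.21235

$10,264.21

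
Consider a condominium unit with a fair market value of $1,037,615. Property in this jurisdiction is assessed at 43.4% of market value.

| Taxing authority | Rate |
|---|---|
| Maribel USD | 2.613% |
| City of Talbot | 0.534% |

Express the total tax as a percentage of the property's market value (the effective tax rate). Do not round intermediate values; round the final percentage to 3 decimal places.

Assessed value = $1,037,615 × 0.434 = $450,324.91
Maribel USD: $450,324.91 × 0.02613 = $11,766.9898983
City of Talbot: $450,324.91 × 0.00534 = $2,404.7350194
Total tax = $14,171.7249177
Effective rate = $14,171.7249177 ÷ $1,037,615 = 1.366% of market value

1.366%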